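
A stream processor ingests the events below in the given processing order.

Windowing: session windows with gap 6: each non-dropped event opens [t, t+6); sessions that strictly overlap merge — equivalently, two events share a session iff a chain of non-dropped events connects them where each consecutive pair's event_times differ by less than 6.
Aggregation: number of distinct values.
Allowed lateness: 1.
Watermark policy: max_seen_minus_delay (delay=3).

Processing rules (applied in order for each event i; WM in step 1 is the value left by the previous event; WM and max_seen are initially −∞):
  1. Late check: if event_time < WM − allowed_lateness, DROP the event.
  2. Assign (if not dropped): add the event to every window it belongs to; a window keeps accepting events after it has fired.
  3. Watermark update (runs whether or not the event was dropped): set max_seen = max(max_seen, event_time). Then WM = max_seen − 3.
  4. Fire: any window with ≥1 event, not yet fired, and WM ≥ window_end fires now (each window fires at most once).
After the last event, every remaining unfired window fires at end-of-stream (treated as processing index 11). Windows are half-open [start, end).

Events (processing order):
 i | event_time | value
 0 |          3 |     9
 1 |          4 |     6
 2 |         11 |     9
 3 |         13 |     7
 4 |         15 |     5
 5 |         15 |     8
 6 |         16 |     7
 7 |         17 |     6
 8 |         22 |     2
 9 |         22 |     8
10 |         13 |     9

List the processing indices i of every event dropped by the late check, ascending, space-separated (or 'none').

i=0 t=3 v=9: → [3,9); WM=0
i=1 t=4 v=6: → [3,10); WM=1
i=2 t=11 v=9: → [11,17); WM=8
i=3 t=13 v=7: → [11,19); WM=10
i=4 t=15 v=5: → [11,21); WM=12
i=5 t=15 v=8: → [11,21); WM=12
i=6 t=16 v=7: → [11,22); WM=13
i=7 t=17 v=6: → [11,23); WM=14
i=8 t=22 v=2: → [11,28); WM=19
i=9 t=22 v=8: → [11,28); WM=19
i=10 t=13 v=9: DROP (t<19-1); WM=19

10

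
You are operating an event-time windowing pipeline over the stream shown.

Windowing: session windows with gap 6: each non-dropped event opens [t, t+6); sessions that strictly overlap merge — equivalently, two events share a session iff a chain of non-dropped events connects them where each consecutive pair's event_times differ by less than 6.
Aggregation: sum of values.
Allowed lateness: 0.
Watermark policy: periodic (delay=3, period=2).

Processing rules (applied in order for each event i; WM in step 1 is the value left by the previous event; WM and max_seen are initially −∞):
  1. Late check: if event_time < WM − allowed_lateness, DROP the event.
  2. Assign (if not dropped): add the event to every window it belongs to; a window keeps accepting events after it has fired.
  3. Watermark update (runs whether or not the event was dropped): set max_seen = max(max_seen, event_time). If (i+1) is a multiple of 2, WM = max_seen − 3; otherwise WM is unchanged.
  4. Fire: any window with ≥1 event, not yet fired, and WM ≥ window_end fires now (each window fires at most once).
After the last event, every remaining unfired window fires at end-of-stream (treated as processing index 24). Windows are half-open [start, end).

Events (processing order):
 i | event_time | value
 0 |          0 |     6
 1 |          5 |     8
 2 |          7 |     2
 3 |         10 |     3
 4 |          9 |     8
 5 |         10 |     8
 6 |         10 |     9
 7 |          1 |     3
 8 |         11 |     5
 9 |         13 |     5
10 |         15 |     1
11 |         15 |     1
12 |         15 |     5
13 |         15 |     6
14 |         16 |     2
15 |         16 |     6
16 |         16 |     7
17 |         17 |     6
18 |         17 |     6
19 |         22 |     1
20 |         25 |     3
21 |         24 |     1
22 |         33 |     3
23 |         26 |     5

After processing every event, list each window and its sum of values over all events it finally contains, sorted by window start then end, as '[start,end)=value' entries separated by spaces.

i=0 t=0 v=6: → [0,6); WM=−∞
i=1 t=5 v=8: → [0,11); WM=2
i=2 t=7 v=2: → [0,13); WM=2
i=3 t=10 v=3: → [0,16); WM=7
i=4 t=9 v=8: → [0,16); WM=7
i=5 t=10 v=8: → [0,16); WM=7
i=6 t=10 v=9: → [0,16); WM=7
i=7 t=1 v=3: DROP (t<7-0); WM=7
i=8 t=11 v=5: → [0,17); WM=7
i=9 t=13 v=5: → [0,19); WM=10
i=10 t=15 v=1: → [0,21); WM=10
i=11 t=15 v=1: → [0,21); WM=12
i=12 t=15 v=5: → [0,21); WM=12
i=13 t=15 v=6: → [0,21); WM=12
i=14 t=16 v=2: → [0,22); WM=12
i=15 t=16 v=6: → [0,22); WM=13
i=16 t=16 v=7: → [0,22); WM=13
i=17 t=17 v=6: → [0,23); WM=14
i=18 t=17 v=6: → [0,23); WM=14
i=19 t=22 v=1: → [0,28); WM=19
i=20 t=25 v=3: → [0,31); WM=19
i=21 t=24 v=1: → [0,31); WM=22
i=22 t=33 v=3: → [33,39); WM=22
i=23 t=26 v=5: → [0,32); WM=30

[0,32)=104 [33,39)=3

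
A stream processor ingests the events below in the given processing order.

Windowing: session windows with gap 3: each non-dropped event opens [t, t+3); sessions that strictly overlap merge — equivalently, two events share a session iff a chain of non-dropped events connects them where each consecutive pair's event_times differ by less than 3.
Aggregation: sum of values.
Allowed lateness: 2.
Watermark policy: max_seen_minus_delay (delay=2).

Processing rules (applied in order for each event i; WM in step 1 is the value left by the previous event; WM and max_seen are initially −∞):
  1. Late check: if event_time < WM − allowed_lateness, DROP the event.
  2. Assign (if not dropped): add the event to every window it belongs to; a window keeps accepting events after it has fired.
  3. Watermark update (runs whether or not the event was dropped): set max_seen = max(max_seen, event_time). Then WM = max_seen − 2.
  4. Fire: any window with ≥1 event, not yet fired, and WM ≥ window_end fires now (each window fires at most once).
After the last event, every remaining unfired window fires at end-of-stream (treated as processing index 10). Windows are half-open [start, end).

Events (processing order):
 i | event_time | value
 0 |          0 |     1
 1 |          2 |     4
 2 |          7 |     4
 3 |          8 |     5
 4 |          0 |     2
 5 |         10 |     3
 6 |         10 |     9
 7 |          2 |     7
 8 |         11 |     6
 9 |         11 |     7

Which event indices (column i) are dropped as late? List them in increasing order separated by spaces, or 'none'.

i=0 t=0 v=1: → [0,3); WM=-2
i=1 t=2 v=4: → [0,5); WM=0
i=2 t=7 v=4: → [7,10); WM=5
i=3 t=8 v=5: → [7,11); WM=6
i=4 t=0 v=2: DROP (t<6-2); WM=6
i=5 t=10 v=3: → [7,13); WM=8
i=6 t=10 v=9: → [7,13); WM=8
i=7 t=2 v=7: DROP (t<8-2); WM=8
i=8 t=11 v=6: → [7,14); WM=9
i=9 t=11 v=7: → [7,14); WM=9

4 7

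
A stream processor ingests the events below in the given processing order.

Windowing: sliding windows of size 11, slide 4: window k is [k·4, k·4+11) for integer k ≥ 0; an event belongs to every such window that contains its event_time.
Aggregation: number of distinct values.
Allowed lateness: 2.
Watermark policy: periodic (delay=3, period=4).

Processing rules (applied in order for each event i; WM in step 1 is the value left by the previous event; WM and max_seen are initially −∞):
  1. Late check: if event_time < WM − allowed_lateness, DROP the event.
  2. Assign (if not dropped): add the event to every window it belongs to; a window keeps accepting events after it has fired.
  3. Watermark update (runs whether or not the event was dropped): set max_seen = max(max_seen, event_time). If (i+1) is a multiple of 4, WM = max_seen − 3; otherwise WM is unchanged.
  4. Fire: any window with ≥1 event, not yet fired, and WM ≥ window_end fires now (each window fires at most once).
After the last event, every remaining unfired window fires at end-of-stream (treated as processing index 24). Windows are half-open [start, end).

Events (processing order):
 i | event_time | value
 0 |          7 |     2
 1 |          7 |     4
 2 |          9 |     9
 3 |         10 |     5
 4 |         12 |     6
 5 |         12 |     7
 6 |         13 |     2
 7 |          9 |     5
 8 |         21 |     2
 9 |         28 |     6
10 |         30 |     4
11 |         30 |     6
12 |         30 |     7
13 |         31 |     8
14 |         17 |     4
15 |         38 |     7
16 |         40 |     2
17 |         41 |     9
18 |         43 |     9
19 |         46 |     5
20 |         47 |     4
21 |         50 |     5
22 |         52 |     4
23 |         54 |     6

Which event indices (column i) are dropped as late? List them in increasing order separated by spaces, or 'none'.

i=0 t=7 v=2: → [4,15),[0,11); WM=−∞
i=1 t=7 v=4: → [4,15),[0,11); WM=−∞
i=2 t=9 v=9: → [8,19),[4,15),[0,11); WM=−∞
i=3 t=10 v=5: → [8,19),[4,15),[0,11); WM=7
i=4 t=12 v=6: → [12,23),[8,19),[4,15); WM=7
i=5 t=12 v=7: → [12,23),[8,19),[4,15); WM=7
i=6 t=13 v=2: → [12,23),[8,19),[4,15); WM=7
i=7 t=9 v=5: → [8,19),[4,15),[0,11); WM=10
i=8 t=21 v=2: → [20,31),[16,27),[12,23); WM=10
i=9 t=28 v=6: → [28,39),[24,35),[20,31); WM=10
i=10 t=30 v=4: → [28,39),[24,35),[20,31); WM=10
i=11 t=30 v=6: → [28,39),[24,35),[20,31); WM=27; [0,11) fires=4 [4,15) fires=6 [8,19) fires=5 [12,23) fires=3 [16,27) fires=1
i=12 t=30 v=7: → [28,39),[24,35),[20,31); WM=27
i=13 t=31 v=8: → [28,39),[24,35); WM=27
i=14 t=17 v=4: DROP (t<27-2); WM=27
i=15 t=38 v=7: → [36,47),[32,43),[28,39); WM=35; [20,31) fires=4 [24,35) fires=4
i=16 t=40 v=2: → [40,51),[36,47),[32,43); WM=35
i=17 t=41 v=9: → [40,51),[36,47),[32,43); WM=35
i=18 t=43 v=9: → [40,51),[36,47); WM=35
i=19 t=46 v=5: → [44,55),[40,51),[36,47); WM=43; [28,39) fires=4 [32,43) fires=3
i=20 t=47 v=4: → [44,55),[40,51); WM=43
i=21 t=50 v=5: → [48,59),[44,55),[40,51); WM=43
i=22 t=52 v=4: → [52,63),[48,59),[44,55); WM=43
i=23 t=54 v=6: → [52,63),[48,59),[44,55); WM=51; [36,47) fires=4 [40,51) fires=4

14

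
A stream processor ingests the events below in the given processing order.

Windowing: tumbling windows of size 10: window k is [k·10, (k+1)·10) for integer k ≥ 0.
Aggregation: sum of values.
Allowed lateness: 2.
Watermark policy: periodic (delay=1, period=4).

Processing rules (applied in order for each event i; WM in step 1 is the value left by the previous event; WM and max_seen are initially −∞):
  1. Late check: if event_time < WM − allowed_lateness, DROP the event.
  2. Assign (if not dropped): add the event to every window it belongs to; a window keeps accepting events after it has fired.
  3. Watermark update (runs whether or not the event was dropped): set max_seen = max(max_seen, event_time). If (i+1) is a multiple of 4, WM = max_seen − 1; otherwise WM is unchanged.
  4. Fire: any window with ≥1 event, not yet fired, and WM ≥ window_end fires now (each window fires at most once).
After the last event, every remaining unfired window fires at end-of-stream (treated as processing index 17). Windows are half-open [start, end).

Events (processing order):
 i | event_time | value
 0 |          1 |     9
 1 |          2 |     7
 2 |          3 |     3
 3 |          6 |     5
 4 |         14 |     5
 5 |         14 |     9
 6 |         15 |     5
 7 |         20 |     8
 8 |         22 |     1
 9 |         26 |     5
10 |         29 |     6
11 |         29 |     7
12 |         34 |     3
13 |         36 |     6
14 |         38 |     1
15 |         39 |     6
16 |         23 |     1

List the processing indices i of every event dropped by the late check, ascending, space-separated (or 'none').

i=0 t=1 v=9: → [0,10); WM=−∞
i=1 t=2 v=7: → [0,10); WM=−∞
i=2 t=3 v=3: → [0,10); WM=−∞
i=3 t=6 v=5: → [0,10); WM=5
i=4 t=14 v=5: → [10,20); WM=5
i=5 t=14 v=9: → [10,20); WM=5
i=6 t=15 v=5: → [10,20); WM=5
i=7 t=20 v=8: → [20,30); WM=19; [0,10) fires=24
i=8 t=22 v=1: → [20,30); WM=19
i=9 t=26 v=5: → [20,30); WM=19
i=10 t=29 v=6: → [20,30); WM=19
i=11 t=29 v=7: → [20,30); WM=28; [10,20) fires=19
i=12 t=34 v=3: → [30,40); WM=28
i=13 t=36 v=6: → [30,40); WM=28
i=14 t=38 v=1: → [30,40); WM=28
i=15 t=39 v=6: → [30,40); WM=38; [20,30) fires=27
i=16 t=23 v=1: DROP (t<38-2); WM=38

16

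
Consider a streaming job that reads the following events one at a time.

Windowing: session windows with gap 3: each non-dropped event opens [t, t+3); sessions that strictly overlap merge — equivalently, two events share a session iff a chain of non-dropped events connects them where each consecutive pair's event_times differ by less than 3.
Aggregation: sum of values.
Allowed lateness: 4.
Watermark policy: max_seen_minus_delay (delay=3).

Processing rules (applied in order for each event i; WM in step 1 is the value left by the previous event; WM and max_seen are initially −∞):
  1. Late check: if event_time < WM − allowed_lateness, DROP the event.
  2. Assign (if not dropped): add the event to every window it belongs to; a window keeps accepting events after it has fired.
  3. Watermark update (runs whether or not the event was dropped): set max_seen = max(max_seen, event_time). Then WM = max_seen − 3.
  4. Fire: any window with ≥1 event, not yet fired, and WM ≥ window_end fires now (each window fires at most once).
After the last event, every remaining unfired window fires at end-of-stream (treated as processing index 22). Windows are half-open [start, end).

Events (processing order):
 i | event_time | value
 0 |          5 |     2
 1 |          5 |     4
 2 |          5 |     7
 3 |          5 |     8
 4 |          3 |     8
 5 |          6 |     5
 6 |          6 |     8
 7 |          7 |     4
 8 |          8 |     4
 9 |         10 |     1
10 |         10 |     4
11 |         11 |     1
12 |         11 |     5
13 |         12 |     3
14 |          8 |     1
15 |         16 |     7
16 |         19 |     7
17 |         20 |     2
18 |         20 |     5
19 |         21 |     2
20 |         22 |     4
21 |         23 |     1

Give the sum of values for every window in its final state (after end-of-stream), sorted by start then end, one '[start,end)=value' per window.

i=0 t=5 v=2: → [5,8); WM=2
i=1 t=5 v=4: → [5,8); WM=2
i=2 t=5 v=7: → [5,8); WM=2
i=3 t=5 v=8: → [5,8); WM=2
i=4 t=3 v=8: → [3,8); WM=2
i=5 t=6 v=5: → [3,9); WM=3
i=6 t=6 v=8: → [3,9); WM=3
i=7 t=7 v=4: → [3,10); WM=4
i=8 t=8 v=4: → [3,11); WM=5
i=9 t=10 v=1: → [3,13); WM=7
i=10 t=10 v=4: → [3,13); WM=7
i=11 t=11 v=1: → [3,14); WM=8
i=12 t=11 v=5: → [3,14); WM=8
i=13 t=12 v=3: → [3,15); WM=9
i=14 t=8 v=1: → [3,15); WM=9
i=15 t=16 v=7: → [16,19); WM=13
i=16 t=19 v=7: → [19,22); WM=16
i=17 t=20 v=2: → [19,23); WM=17
i=18 t=20 v=5: → [19,23); WM=17
i=19 t=21 v=2: → [19,24); WM=18
i=20 t=22 v=4: → [19,25); WM=19
i=21 t=23 v=1: → [19,26); WM=20

[3,15)=65 [16,19)=7 [19,26)=21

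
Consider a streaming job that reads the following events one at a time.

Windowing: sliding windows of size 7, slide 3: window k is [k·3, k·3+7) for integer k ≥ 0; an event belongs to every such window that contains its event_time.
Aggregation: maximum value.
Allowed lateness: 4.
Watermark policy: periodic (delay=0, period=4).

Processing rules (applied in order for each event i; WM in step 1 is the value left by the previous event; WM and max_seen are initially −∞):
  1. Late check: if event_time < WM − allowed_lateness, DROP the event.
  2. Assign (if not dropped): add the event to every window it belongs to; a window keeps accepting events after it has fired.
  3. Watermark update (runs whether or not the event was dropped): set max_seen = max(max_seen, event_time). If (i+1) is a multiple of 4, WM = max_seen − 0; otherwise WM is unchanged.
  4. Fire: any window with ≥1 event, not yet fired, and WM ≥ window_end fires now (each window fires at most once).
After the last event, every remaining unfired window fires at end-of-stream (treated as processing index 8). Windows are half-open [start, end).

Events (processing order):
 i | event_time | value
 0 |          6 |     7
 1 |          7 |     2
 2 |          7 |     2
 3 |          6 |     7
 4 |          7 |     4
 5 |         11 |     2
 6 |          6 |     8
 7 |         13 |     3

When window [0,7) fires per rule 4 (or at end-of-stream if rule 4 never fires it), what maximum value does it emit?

i=0 t=6 v=7: → [6,13),[3,10),[0,7); WM=−∞
i=1 t=7 v=2: → [6,13),[3,10); WM=−∞
i=2 t=7 v=2: → [6,13),[3,10); WM=−∞
i=3 t=6 v=7: → [6,13),[3,10),[0,7); WM=7; [0,7) fires=7
i=4 t=7 v=4: → [6,13),[3,10); WM=7
i=5 t=11 v=2: → [9,16),[6,13); WM=7
i=6 t=6 v=8: → [6,13),[3,10),[0,7); WM=7
i=7 t=13 v=3: → [12,19),[9,16); WM=13; [3,10) fires=8 [6,13) fires=8

7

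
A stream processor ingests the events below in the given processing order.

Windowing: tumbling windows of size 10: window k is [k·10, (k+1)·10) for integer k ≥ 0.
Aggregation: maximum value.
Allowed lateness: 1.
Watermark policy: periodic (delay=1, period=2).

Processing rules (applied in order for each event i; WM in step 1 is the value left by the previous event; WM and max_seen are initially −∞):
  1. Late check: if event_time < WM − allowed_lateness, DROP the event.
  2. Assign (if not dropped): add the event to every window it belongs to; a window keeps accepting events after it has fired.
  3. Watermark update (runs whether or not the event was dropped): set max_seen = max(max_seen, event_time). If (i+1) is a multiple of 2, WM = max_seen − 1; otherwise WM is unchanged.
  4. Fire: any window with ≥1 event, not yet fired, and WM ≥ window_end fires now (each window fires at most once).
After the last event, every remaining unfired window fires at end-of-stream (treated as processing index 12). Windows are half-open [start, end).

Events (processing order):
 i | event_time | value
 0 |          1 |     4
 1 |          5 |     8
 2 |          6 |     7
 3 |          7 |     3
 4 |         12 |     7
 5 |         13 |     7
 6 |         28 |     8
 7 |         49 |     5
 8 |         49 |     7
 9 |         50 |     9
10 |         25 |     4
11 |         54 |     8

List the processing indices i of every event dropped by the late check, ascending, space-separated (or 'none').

i=0 t=1 v=4: → [0,10); WM=−∞
i=1 t=5 v=8: → [0,10); WM=4
i=2 t=6 v=7: → [0,10); WM=4
i=3 t=7 v=3: → [0,10); WM=6
i=4 t=12 v=7: → [10,20); WM=6
i=5 t=13 v=7: → [10,20); WM=12; [0,10) fires=8
i=6 t=28 v=8: → [20,30); WM=12
i=7 t=49 v=5: → [40,50); WM=48; [10,20) fires=7 [20,30) fires=8
i=8 t=49 v=7: → [40,50); WM=48
i=9 t=50 v=9: → [50,60); WM=49
i=10 t=25 v=4: DROP (t<49-1); WM=49
i=11 t=54 v=8: → [50,60); WM=53; [40,50) fires=7

10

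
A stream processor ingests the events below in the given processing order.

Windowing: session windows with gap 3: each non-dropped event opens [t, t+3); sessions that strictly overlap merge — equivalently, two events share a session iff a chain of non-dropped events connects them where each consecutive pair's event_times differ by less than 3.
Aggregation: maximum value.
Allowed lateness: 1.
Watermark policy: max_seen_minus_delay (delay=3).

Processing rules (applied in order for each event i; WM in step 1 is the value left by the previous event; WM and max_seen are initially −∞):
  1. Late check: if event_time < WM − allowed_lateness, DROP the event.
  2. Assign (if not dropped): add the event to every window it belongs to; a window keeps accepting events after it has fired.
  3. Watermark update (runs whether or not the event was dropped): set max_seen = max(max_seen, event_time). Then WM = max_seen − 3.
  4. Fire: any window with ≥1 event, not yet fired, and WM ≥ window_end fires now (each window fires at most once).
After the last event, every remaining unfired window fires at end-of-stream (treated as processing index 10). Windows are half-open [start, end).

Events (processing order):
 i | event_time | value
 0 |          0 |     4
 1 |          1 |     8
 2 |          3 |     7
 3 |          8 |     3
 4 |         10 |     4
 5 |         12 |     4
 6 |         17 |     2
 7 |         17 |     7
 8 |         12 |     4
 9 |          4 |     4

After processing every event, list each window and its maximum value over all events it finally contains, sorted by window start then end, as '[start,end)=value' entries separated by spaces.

[0,6)=8 [8,15)=4 [17,20)=7

i=0 t=0 v=4: → [0,3); WM=-3
i=1 t=1 v=8: → [0,4); WM=-2
i=2 t=3 v=7: → [0,6); WM=0
i=3 t=8 v=3: → [8,11); WM=5
i=4 t=10 v=4: → [8,13); WM=7
i=5 t=12 v=4: → [8,15); WM=9
i=6 t=17 v=2: → [17,20); WM=14
i=7 t=17 v=7: → [17,20); WM=14
i=8 t=12 v=4: DROP (t<14-1); WM=14
i=9 t=4 v=4: DROP (t<14-1); WM=14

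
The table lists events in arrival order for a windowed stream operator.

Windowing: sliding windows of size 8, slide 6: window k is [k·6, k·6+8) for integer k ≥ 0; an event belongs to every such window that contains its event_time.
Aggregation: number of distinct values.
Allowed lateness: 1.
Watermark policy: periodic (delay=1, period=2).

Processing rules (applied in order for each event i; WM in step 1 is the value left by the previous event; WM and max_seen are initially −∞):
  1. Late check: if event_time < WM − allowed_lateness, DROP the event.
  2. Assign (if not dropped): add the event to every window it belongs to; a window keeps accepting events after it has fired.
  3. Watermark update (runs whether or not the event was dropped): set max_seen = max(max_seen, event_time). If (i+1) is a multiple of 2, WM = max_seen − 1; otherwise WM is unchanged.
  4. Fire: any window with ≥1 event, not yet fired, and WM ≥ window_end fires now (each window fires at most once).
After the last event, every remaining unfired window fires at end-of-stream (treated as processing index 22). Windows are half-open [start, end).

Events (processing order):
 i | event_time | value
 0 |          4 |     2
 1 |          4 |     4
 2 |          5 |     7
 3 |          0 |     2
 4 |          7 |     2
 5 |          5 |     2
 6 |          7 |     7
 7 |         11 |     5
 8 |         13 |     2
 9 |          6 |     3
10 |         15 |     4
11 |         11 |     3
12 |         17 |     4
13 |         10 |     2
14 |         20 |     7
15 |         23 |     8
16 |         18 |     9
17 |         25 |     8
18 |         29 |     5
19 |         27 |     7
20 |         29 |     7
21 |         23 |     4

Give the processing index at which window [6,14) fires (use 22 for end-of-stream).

i=0 t=4 v=2: → [0,8); WM=−∞
i=1 t=4 v=4: → [0,8); WM=3
i=2 t=5 v=7: → [0,8); WM=3
i=3 t=0 v=2: DROP (t<3-1); WM=4
i=4 t=7 v=2: → [6,14),[0,8); WM=4
i=5 t=5 v=2: → [0,8); WM=6
i=6 t=7 v=7: → [6,14),[0,8); WM=6
i=7 t=11 v=5: → [6,14); WM=10; [0,8) fires=3
i=8 t=13 v=2: → [12,20),[6,14); WM=10
i=9 t=6 v=3: DROP (t<10-1); WM=12
i=10 t=15 v=4: → [12,20); WM=12
i=11 t=11 v=3: → [6,14); WM=14; [6,14) fires=4
i=12 t=17 v=4: → [12,20); WM=14
i=13 t=10 v=2: DROP (t<14-1); WM=16
i=14 t=20 v=7: → [18,26); WM=16
i=15 t=23 v=8: → [18,26); WM=22; [12,20) fires=2
i=16 t=18 v=9: DROP (t<22-1); WM=22
i=17 t=25 v=8: → [24,32),[18,26); WM=24
i=18 t=29 v=5: → [24,32); WM=24
i=19 t=27 v=7: → [24,32); WM=28; [18,26) fires=2
i=20 t=29 v=7: → [24,32); WM=28
i=21 t=23 v=4: DROP (t<28-1); WM=28

11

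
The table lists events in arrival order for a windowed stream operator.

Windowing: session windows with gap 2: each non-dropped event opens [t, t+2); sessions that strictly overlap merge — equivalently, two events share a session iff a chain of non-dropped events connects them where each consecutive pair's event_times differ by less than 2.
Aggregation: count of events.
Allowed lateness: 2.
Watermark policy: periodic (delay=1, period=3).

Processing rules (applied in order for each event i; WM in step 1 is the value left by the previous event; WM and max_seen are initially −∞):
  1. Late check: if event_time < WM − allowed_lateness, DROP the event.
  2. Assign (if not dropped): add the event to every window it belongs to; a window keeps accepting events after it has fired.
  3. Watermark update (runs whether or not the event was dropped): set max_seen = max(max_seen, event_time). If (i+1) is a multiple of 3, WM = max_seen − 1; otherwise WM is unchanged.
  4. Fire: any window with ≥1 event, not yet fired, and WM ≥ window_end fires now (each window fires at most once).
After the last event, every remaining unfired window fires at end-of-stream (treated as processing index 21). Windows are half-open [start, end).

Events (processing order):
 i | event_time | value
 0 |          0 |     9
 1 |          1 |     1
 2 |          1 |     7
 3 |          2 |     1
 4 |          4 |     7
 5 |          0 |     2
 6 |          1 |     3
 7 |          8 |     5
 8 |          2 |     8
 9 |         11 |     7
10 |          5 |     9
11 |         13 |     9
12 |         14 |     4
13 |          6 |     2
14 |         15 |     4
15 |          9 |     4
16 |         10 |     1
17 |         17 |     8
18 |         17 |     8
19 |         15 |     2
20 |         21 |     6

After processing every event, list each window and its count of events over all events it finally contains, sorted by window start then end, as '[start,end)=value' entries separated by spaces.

i=0 t=0 v=9: → [0,2); WM=−∞
i=1 t=1 v=1: → [0,3); WM=−∞
i=2 t=1 v=7: → [0,3); WM=0
i=3 t=2 v=1: → [0,4); WM=0
i=4 t=4 v=7: → [4,6); WM=0
i=5 t=0 v=2: → [0,4); WM=3
i=6 t=1 v=3: → [0,4); WM=3
i=7 t=8 v=5: → [8,10); WM=3
i=8 t=2 v=8: → [0,4); WM=7
i=9 t=11 v=7: → [11,13); WM=7
i=10 t=5 v=9: → [4,7); WM=7
i=11 t=13 v=9: → [13,15); WM=12
i=12 t=14 v=4: → [13,16); WM=12
i=13 t=6 v=2: DROP (t<12-2); WM=12
i=14 t=15 v=4: → [13,17); WM=14
i=15 t=9 v=4: DROP (t<14-2); WM=14
i=16 t=10 v=1: DROP (t<14-2); WM=14
i=17 t=17 v=8: → [17,19); WM=16
i=18 t=17 v=8: → [17,19); WM=16
i=19 t=15 v=2: → [13,17); WM=16
i=20 t=21 v=6: → [21,23); WM=20

[0,4)=7 [4,7)=2 [8,10)=1 [11,13)=1 [13,17)=4 [17,19)=2 [21,23)=1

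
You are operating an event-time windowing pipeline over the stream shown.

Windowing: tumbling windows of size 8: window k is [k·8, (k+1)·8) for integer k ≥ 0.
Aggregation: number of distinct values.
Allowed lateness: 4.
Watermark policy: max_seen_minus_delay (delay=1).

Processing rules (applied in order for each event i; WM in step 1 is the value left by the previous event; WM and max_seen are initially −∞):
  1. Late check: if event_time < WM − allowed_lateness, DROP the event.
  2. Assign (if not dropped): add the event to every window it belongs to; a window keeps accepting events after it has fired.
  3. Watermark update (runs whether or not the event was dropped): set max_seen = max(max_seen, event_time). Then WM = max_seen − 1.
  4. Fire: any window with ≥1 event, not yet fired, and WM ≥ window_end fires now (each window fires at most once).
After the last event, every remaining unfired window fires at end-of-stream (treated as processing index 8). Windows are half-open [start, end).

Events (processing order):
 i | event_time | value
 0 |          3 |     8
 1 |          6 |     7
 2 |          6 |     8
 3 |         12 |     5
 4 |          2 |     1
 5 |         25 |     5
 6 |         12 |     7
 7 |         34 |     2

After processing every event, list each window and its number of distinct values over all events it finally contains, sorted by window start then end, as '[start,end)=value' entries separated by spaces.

i=0 t=3 v=8: → [0,8); WM=2
i=1 t=6 v=7: → [0,8); WM=5
i=2 t=6 v=8: → [0,8); WM=5
i=3 t=12 v=5: → [8,16); WM=11; [0,8) fires=2
i=4 t=2 v=1: DROP (t<11-4); WM=11
i=5 t=25 v=5: → [24,32); WM=24; [8,16) fires=1
i=6 t=12 v=7: DROP (t<24-4); WM=24
i=7 t=34 v=2: → [32,40); WM=33; [24,32) fires=1

[0,8)=2 [8,16)=1 [24,32)=1 [32,40)=1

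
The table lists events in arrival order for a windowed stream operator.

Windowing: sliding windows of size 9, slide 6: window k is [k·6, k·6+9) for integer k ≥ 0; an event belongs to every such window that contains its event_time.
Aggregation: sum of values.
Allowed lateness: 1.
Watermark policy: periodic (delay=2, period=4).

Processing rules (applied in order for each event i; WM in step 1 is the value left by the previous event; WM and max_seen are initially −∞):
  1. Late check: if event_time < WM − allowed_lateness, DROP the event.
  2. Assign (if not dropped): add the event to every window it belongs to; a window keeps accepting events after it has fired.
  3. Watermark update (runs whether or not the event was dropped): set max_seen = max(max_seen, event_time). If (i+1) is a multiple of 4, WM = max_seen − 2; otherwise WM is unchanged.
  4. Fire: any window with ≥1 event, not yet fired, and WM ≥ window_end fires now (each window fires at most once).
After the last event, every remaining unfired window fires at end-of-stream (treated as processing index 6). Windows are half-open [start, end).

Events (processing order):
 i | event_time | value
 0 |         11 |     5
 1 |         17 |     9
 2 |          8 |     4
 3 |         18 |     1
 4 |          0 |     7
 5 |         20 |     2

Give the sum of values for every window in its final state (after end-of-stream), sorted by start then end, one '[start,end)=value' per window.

i=0 t=11 v=5: → [6,15); WM=−∞
i=1 t=17 v=9: → [12,21); WM=−∞
i=2 t=8 v=4: → [6,15),[0,9); WM=−∞
i=3 t=18 v=1: → [18,27),[12,21); WM=16; [0,9) fires=4 [6,15) fires=9
i=4 t=0 v=7: DROP (t<16-1); WM=16
i=5 t=20 v=2: → [18,27),[12,21); WM=16

[0,9)=4 [6,15)=9 [12,21)=12 [18,27)=3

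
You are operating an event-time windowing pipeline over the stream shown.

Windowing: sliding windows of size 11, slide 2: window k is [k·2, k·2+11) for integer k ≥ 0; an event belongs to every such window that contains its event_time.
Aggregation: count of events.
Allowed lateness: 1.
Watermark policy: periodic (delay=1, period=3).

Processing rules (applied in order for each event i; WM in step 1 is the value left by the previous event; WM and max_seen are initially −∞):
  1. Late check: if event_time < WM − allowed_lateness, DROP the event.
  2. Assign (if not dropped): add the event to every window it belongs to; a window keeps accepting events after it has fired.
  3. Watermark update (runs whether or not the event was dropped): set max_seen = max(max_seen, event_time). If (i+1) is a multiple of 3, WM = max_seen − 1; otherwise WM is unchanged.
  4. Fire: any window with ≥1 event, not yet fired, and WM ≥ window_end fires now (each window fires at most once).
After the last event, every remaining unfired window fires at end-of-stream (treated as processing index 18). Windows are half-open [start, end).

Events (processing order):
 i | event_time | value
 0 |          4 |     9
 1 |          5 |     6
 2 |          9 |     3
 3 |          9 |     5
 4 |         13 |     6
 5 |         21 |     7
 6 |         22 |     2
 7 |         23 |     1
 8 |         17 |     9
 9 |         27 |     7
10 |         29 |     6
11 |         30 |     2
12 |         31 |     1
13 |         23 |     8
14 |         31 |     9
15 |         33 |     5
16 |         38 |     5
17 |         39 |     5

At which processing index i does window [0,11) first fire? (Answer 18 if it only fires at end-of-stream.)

5

i=0 t=4 v=9: → [4,15),[2,13),[0,11); WM=−∞
i=1 t=5 v=6: → [4,15),[2,13),[0,11); WM=−∞
i=2 t=9 v=3: → [8,19),[6,17),[4,15),[2,13),[0,11); WM=8
i=3 t=9 v=5: → [8,19),[6,17),[4,15),[2,13),[0,11); WM=8
i=4 t=13 v=6: → [12,23),[10,21),[8,19),[6,17),[4,15); WM=8
i=5 t=21 v=7: → [20,31),[18,29),[16,27),[14,25),[12,23); WM=20; [0,11) fires=4 [2,13) fires=4 [4,15) fires=5 [6,17) fires=3 [8,19) fires=3
i=6 t=22 v=2: → [22,33),[20,31),[18,29),[16,27),[14,25),[12,23); WM=20
i=7 t=23 v=1: → [22,33),[20,31),[18,29),[16,27),[14,25); WM=20
i=8 t=17 v=9: DROP (t<20-1); WM=22; [10,21) fires=1
i=9 t=27 v=7: → [26,37),[24,35),[22,33),[20,31),[18,29); WM=22
i=10 t=29 v=6: → [28,39),[26,37),[24,35),[22,33),[20,31); WM=22
i=11 t=30 v=2: → [30,41),[28,39),[26,37),[24,35),[22,33),[20,31); WM=29; [12,23) fires=3 [14,25) fires=3 [16,27) fires=3 [18,29) fires=4
i=12 t=31 v=1: → [30,41),[28,39),[26,37),[24,35),[22,33); WM=29
i=13 t=23 v=8: DROP (t<29-1); WM=29
i=14 t=31 v=9: → [30,41),[28,39),[26,37),[24,35),[22,33); WM=30
i=15 t=33 v=5: → [32,43),[30,41),[28,39),[26,37),[24,35); WM=30
i=16 t=38 v=5: → [38,49),[36,47),[34,45),[32,43),[30,41),[28,39); WM=30
i=17 t=39 v=5: → [38,49),[36,47),[34,45),[32,43),[30,41); WM=38; [20,31) fires=6 [22,33) fires=7 [24,35) fires=6 [26,37) fires=6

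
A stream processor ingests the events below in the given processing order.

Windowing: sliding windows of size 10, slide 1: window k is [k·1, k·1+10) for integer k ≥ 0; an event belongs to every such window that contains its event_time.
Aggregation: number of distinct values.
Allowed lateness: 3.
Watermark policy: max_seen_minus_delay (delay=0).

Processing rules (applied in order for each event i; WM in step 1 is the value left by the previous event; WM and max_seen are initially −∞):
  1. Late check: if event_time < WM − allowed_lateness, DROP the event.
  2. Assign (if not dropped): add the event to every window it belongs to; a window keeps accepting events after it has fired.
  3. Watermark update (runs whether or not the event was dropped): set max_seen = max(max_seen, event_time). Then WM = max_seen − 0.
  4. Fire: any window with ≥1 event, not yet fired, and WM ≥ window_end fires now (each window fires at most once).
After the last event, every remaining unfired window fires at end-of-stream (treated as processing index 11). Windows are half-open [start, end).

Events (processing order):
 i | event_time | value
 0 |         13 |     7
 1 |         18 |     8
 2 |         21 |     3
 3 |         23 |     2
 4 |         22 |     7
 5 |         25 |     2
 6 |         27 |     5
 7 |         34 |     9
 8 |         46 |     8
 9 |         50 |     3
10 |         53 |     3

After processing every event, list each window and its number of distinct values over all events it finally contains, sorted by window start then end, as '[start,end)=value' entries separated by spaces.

[4,14)=1 [5,15)=1 [6,16)=1 [7,17)=1 [8,18)=1 [9,19)=2 [10,20)=2 [11,21)=2 [12,22)=3 [13,23)=3 [14,24)=4 [15,25)=4 [16,26)=4 [17,27)=4 [18,28)=5 [19,29)=4 [20,30)=4 [21,31)=4 [22,32)=3 [23,33)=2 [24,34)=2 [25,35)=3 [26,36)=2 [27,37)=2 [28,38)=1 [29,39)=1 [30,40)=1 [31,41)=1 [32,42)=1 [33,43)=1 [34,44)=1 [37,47)=1 [38,48)=1 [39,49)=1 [40,50)=1 [41,51)=2 [42,52)=2 [43,53)=2 [44,54)=2 [45,55)=2 [46,56)=2 [47,57)=1 [48,58)=1 [49,59)=1 [50,60)=1 [51,61)=1 [52,62)=1 [53,63)=1

i=0 t=13 v=7: → [13,23),[12,22),[11,21),[10,20),[9,19),[8,18),[7,17),[6,16),[5,15),[4,14); WM=13
i=1 t=18 v=8: → [18,28),[17,27),[16,26),[15,25),[14,24),[13,23),[12,22),[11,21),[10,20),[9,19); WM=18; [4,14) fires=1 [5,15) fires=1 [6,16) fires=1 [7,17) fires=1 [8,18) fires=1
i=2 t=21 v=3: → [21,31),[20,30),[19,29),[18,28),[17,27),[16,26),[15,25),[14,24),[13,23),[12,22); WM=21; [9,19) fires=2 [10,20) fires=2 [11,21) fires=2
i=3 t=23 v=2: → [23,33),[22,32),[21,31),[20,30),[19,29),[18,28),[17,27),[16,26),[15,25),[14,24); WM=23; [12,22) fires=3 [13,23) fires=3
i=4 t=22 v=7: → [22,32),[21,31),[20,30),[19,29),[18,28),[17,27),[16,26),[15,25),[14,24),[13,23); WM=23
i=5 t=25 v=2: → [25,35),[24,34),[23,33),[22,32),[21,31),[20,30),[19,29),[18,28),[17,27),[16,26); WM=25; [14,24) fires=4 [15,25) fires=4
i=6 t=27 v=5: → [27,37),[26,36),[25,35),[24,34),[23,33),[22,32),[21,31),[20,30),[19,29),[18,28); WM=27; [16,26) fires=4 [17,27) fires=4
i=7 t=34 v=9: → [34,44),[33,43),[32,42),[31,41),[30,40),[29,39),[28,38),[27,37),[26,36),[25,35); WM=34; [18,28) fires=5 [19,29) fires=4 [20,30) fires=4 [21,31) fires=4 [22,32) fires=3 [23,33) fires=2 [24,34) fires=2
i=8 t=46 v=8: → [46,56),[45,55),[44,54),[43,53),[42,52),[41,51),[40,50),[39,49),[38,48),[37,47); WM=46; [25,35) fires=3 [26,36) fires=2 [27,37) fires=2 [28,38) fires=1 [29,39) fires=1 [30,40) fires=1 [31,41) fires=1 [32,42) fires=1 [33,43) fires=1 [34,44) fires=1
i=9 t=50 v=3: → [50,60),[49,59),[48,58),[47,57),[46,56),[45,55),[44,54),[43,53),[42,52),[41,51); WM=50; [37,47) fires=1 [38,48) fires=1 [39,49) fires=1 [40,50) fires=1
i=10 t=53 v=3: → [53,63),[52,62),[51,61),[50,60),[49,59),[48,58),[47,57),[46,56),[45,55),[44,54); WM=53; [41,51) fires=2 [42,52) fires=2 [43,53) fires=2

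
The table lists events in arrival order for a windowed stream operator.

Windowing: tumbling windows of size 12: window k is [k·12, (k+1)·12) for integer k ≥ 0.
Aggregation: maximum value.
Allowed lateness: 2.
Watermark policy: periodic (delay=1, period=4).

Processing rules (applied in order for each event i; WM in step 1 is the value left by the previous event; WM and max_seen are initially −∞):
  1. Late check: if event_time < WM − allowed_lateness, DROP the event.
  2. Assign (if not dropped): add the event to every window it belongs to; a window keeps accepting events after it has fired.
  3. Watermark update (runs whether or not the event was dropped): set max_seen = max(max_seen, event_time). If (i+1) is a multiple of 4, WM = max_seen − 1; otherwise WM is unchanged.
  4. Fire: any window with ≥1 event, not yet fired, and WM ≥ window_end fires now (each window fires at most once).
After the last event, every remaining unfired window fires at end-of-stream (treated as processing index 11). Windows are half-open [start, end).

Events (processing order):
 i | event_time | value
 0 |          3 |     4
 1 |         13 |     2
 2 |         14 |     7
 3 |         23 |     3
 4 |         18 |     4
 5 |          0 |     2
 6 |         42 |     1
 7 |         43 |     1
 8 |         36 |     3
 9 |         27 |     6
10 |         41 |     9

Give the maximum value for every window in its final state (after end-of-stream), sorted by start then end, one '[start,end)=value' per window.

[0,12)=4 [12,24)=7 [36,48)=9

i=0 t=3 v=4: → [0,12); WM=−∞
i=1 t=13 v=2: → [12,24); WM=−∞
i=2 t=14 v=7: → [12,24); WM=−∞
i=3 t=23 v=3: → [12,24); WM=22; [0,12) fires=4
i=4 t=18 v=4: DROP (t<22-2); WM=22
i=5 t=0 v=2: DROP (t<22-2); WM=22
i=6 t=42 v=1: → [36,48); WM=22
i=7 t=43 v=1: → [36,48); WM=42; [12,24) fires=7
i=8 t=36 v=3: DROP (t<42-2); WM=42
i=9 t=27 v=6: DROP (t<42-2); WM=42
i=10 t=41 v=9: → [36,48); WM=42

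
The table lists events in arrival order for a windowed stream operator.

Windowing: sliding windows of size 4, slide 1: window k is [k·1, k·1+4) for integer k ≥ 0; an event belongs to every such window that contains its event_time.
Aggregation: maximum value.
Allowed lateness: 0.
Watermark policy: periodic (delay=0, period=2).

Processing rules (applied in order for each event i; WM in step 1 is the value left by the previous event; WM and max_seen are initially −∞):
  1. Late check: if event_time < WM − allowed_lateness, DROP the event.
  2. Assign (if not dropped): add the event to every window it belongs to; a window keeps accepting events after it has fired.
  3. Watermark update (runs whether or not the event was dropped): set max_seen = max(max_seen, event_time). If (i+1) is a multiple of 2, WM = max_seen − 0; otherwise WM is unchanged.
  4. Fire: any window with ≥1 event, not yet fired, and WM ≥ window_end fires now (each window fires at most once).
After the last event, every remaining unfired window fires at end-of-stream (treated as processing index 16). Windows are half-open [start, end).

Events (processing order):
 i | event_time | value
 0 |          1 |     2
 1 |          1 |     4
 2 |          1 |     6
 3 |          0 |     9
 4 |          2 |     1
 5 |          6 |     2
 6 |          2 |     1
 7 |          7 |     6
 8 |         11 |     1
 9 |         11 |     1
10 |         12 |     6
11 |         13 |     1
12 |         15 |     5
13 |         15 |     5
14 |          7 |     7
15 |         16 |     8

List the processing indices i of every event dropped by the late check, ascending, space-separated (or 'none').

i=0 t=1 v=2: → [1,5),[0,4); WM=−∞
i=1 t=1 v=4: → [1,5),[0,4); WM=1
i=2 t=1 v=6: → [1,5),[0,4); WM=1
i=3 t=0 v=9: DROP (t<1-0); WM=1
i=4 t=2 v=1: → [2,6),[1,5),[0,4); WM=1
i=5 t=6 v=2: → [6,10),[5,9),[4,8),[3,7); WM=6; [0,4) fires=6 [1,5) fires=6 [2,6) fires=1
i=6 t=2 v=1: DROP (t<6-0); WM=6
i=7 t=7 v=6: → [7,11),[6,10),[5,9),[4,8); WM=7; [3,7) fires=2
i=8 t=11 v=1: → [11,15),[10,14),[9,13),[8,12); WM=7
i=9 t=11 v=1: → [11,15),[10,14),[9,13),[8,12); WM=11; [4,8) fires=6 [5,9) fires=6 [6,10) fires=6 [7,11) fires=6
i=10 t=12 v=6: → [12,16),[11,15),[10,14),[9,13); WM=11
i=11 t=13 v=1: → [13,17),[12,16),[11,15),[10,14); WM=13; [8,12) fires=1 [9,13) fires=6
i=12 t=15 v=5: → [15,19),[14,18),[13,17),[12,16); WM=13
i=13 t=15 v=5: → [15,19),[14,18),[13,17),[12,16); WM=15; [10,14) fires=6 [11,15) fires=6
i=14 t=7 v=7: DROP (t<15-0); WM=15
i=15 t=16 v=8: → [16,20),[15,19),[14,18),[13,17); WM=16; [12,16) fires=6

3 6 14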